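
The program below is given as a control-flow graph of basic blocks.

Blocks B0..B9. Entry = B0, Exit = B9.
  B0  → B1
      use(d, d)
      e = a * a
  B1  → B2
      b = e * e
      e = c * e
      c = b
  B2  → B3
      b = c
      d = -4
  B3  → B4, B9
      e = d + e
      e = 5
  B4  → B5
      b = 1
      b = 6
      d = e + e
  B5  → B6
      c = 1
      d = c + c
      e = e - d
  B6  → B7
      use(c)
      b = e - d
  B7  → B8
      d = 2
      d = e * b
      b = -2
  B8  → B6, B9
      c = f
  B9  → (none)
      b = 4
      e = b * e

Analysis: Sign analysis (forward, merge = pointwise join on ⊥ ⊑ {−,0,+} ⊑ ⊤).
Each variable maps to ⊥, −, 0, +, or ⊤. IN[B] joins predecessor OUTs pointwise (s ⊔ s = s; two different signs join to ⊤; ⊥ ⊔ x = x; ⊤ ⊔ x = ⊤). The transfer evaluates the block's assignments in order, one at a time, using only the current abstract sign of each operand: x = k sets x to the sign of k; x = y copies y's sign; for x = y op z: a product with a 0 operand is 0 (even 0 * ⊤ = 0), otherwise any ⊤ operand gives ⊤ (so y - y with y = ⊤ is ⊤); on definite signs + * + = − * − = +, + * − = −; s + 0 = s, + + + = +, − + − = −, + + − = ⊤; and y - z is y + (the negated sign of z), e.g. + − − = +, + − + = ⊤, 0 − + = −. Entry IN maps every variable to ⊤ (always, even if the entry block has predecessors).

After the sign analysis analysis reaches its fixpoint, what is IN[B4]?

Fixpoint table:
  B0: | IN=(all ⊤) | OUT=(all ⊤)
  B1: | IN=(all ⊤) | OUT=(all ⊤)
  B2: | IN=(all ⊤) | OUT={d:-; rest ⊤}
  B3: | IN={d:-; rest ⊤} | OUT={d:-, e:+; rest ⊤}
  B4: | IN={d:-, e:+; rest ⊤} | OUT={b:+, d:+, e:+; rest ⊤}
  B5: | IN={b:+, d:+, e:+; rest ⊤} | OUT={b:+, c:+, d:+; rest ⊤}
  B6: | IN=(all ⊤) | OUT=(all ⊤)
  B7: | IN=(all ⊤) | OUT={b:-; rest ⊤}
  B8: | IN={b:-; rest ⊤} | OUT={b:-; rest ⊤}
  B9: | IN=(all ⊤) | OUT={b:+; rest ⊤}

Merge at B4: IN[B4] = OUT[B3] = {a: ⊤, b: ⊤, c: ⊤, d: -, e: +, f: ⊤}

Answer: {a: ⊤, b: ⊤, c: ⊤, d: -, e: +, f: ⊤}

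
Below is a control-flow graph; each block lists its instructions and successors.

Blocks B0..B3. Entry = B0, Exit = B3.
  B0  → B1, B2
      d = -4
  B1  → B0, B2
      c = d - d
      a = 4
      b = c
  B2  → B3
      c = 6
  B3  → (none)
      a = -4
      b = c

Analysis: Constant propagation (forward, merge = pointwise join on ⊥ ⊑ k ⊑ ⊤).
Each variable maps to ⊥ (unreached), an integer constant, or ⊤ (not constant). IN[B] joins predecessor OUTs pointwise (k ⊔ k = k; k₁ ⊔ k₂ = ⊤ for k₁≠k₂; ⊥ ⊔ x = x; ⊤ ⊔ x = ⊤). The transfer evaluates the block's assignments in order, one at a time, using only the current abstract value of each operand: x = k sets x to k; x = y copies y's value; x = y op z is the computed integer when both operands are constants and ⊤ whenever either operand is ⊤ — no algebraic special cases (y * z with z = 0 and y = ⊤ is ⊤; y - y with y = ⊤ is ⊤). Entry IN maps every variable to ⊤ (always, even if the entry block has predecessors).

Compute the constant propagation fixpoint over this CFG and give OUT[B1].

Answer: {a: 4, b: 0, c: 0, d: -4, e: ⊤, f: ⊤}

Trace:
Fixpoint table:
  B0: | IN=(all ⊤) | OUT={d:-4; rest ⊤}
  B1: | IN={d:-4; rest ⊤} | OUT={a:4, b:0, c:0, d:-4; rest ⊤}
  B2: | IN={d:-4; rest ⊤} | OUT={c:6, d:-4; rest ⊤}
  B3: | IN={c:6, d:-4; rest ⊤} | OUT={a:-4, b:6, c:6, d:-4; rest ⊤}

Merge at B1: IN[B1] = OUT[B0] = {a: ⊤, b: ⊤, c: ⊤, d: -4, e: ⊤, f: ⊤}
Applying B1's transfer function to that IN value gives OUT[B1] (row B1 above).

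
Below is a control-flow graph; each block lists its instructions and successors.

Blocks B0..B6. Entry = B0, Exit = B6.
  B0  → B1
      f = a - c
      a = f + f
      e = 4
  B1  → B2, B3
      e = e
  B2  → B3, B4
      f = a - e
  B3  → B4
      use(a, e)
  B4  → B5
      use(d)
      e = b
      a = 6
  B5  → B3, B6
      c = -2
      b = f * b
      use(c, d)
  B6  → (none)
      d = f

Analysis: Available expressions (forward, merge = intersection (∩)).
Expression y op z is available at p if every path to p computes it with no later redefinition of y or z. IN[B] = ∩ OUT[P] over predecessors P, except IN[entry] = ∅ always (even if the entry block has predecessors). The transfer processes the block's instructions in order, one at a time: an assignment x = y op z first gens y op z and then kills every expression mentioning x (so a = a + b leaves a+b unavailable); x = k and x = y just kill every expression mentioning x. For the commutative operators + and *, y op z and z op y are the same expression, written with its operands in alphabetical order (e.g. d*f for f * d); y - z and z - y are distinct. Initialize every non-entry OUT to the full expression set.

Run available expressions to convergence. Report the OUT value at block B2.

Answer: {a-e}

Working:
Converged values:
  B0:   IN={}   OUT={f+f}
  B1:   IN={f+f}   OUT={f+f}
  B2:   IN={f+f}   OUT={a-e}
  B3:   IN={}   OUT={}
  B4:   IN={}   OUT={}
  B5:   IN={}   OUT={}
  B6:   IN={}   OUT={}

Merge at B2: IN[B2] = OUT[B1] = {f+f}
Applying B2's transfer function to that IN value gives OUT[B2] (row B2 above).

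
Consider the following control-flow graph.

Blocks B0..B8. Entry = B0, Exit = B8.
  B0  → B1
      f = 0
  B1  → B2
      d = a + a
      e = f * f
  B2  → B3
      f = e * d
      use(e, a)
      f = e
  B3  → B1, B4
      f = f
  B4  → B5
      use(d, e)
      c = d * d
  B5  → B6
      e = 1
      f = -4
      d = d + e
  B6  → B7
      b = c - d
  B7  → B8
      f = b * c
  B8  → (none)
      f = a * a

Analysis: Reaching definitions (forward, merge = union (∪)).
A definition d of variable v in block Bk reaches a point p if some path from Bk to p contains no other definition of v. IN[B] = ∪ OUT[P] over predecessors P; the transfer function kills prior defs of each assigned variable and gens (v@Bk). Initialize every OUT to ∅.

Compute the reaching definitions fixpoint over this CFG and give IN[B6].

Answer: {c@B4, d@B5, e@B5, f@B5}

Trace:
Fixpoint table:
  B0:  IN={}  OUT={f@B0}
  B1:  IN={d@B1, e@B1, f@B0, f@B3}  OUT={d@B1, e@B1, f@B0, f@B3}
  B2:  IN={d@B1, e@B1, f@B0, f@B3}  OUT={d@B1, e@B1, f@B2}
  B3:  IN={d@B1, e@B1, f@B2}  OUT={d@B1, e@B1, f@B3}
  B4:  IN={d@B1, e@B1, f@B3}  OUT={c@B4, d@B1, e@B1, f@B3}
  B5:  IN={c@B4, d@B1, e@B1, f@B3}  OUT={c@B4, d@B5, e@B5, f@B5}
  B6:  IN={c@B4, d@B5, e@B5, f@B5}  OUT={b@B6, c@B4, d@B5, e@B5, f@B5}
  B7:  IN={b@B6, c@B4, d@B5, e@B5, f@B5}  OUT={b@B6, c@B4, d@B5, e@B5, f@B7}
  B8:  IN={b@B6, c@B4, d@B5, e@B5, f@B7}  OUT={b@B6, c@B4, d@B5, e@B5, f@B8}

Merge at B6: IN[B6] = OUT[B5] = {c@B4, d@B5, e@B5, f@B5}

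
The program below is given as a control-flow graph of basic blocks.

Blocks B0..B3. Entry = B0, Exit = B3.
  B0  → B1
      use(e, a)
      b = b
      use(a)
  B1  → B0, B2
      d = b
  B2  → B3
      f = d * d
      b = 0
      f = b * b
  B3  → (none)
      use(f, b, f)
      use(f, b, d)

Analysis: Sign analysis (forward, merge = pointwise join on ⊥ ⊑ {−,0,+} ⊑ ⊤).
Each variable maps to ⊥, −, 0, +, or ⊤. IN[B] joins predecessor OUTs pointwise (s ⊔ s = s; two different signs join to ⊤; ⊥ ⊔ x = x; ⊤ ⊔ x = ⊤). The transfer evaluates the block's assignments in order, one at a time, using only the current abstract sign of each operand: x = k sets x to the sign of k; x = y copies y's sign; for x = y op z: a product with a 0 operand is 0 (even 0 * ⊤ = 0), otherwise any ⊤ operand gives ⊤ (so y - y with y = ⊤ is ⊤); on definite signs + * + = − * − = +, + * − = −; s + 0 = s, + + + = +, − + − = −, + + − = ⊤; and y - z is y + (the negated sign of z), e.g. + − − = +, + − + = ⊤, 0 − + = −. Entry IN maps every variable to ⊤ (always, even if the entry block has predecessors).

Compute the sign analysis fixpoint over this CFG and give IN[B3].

Per-block solution:
  B0: | IN=(all ⊤) | OUT=(all ⊤)
  B1: | IN=(all ⊤) | OUT=(all ⊤)
  B2: | IN=(all ⊤) | OUT={b:0, f:0; rest ⊤}
  B3: | IN={b:0, f:0; rest ⊤} | OUT={b:0, f:0; rest ⊤}

Merge at B3: IN[B3] = OUT[B2] = {a: ⊤, b: 0, c: ⊤, d: ⊤, e: ⊤, f: 0}

Answer: {a: ⊤, b: 0, c: ⊤, d: ⊤, e: ⊤, f: 0}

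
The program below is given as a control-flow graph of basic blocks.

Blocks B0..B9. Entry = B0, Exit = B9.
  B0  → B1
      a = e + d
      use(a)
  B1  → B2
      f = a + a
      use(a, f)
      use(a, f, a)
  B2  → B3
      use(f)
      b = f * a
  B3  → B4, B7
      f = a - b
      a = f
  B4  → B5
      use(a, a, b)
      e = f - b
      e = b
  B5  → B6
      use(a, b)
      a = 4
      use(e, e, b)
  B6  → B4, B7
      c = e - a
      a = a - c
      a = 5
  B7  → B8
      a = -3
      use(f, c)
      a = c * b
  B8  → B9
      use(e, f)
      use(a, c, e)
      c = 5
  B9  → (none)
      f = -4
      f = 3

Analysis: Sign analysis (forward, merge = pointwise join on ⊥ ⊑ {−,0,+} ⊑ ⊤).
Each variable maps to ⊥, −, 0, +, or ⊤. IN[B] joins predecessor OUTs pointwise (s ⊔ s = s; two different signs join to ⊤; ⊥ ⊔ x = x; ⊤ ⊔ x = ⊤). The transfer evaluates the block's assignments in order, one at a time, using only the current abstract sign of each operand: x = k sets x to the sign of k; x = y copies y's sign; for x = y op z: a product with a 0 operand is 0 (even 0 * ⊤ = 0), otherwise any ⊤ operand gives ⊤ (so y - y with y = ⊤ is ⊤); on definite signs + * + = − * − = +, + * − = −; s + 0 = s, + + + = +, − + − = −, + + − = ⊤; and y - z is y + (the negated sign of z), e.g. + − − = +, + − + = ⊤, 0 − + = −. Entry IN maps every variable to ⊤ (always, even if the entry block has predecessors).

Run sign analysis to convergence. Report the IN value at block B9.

Answer: {a: ⊤, b: ⊤, c: +, d: ⊤, e: ⊤, f: ⊤}

Working:
Per-block solution:
  B0:   IN=(all ⊤)   OUT=(all ⊤)
  B1:   IN=(all ⊤)   OUT=(all ⊤)
  B2:   IN=(all ⊤)   OUT=(all ⊤)
  B3:   IN=(all ⊤)   OUT=(all ⊤)
  B4:   IN=(all ⊤)   OUT=(all ⊤)
  B5:   IN=(all ⊤)   OUT={a:+; rest ⊤}
  B6:   IN={a:+; rest ⊤}   OUT={a:+; rest ⊤}
  B7:   IN=(all ⊤)   OUT=(all ⊤)
  B8:   IN=(all ⊤)   OUT={c:+; rest ⊤}
  B9:   IN={c:+; rest ⊤}   OUT={c:+, f:+; rest ⊤}

Merge at B9: IN[B9] = OUT[B8] = {a: ⊤, b: ⊤, c: +, d: ⊤, e: ⊤, f: ⊤}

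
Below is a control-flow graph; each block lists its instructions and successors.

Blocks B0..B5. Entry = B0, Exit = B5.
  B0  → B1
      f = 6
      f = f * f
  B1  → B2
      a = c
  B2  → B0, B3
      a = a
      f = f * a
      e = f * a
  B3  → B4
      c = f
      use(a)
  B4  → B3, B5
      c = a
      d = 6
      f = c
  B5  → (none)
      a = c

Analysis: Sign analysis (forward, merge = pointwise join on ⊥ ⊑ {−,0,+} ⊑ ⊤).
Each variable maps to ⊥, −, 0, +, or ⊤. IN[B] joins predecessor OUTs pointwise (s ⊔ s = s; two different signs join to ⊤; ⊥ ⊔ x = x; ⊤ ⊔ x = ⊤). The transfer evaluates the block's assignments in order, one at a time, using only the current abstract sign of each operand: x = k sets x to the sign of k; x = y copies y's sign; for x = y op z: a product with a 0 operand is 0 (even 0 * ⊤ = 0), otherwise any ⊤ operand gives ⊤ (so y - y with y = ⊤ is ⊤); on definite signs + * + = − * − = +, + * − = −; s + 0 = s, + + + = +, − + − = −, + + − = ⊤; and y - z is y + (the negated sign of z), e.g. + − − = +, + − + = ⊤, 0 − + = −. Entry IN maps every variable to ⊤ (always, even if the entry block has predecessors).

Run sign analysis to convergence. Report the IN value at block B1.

Converged values:
  B0:   IN=(all ⊤)   OUT={f:+; rest ⊤}
  B1:   IN={f:+; rest ⊤}   OUT={f:+; rest ⊤}
  B2:   IN={f:+; rest ⊤}   OUT=(all ⊤)
  B3:   IN=(all ⊤)   OUT=(all ⊤)
  B4:   IN=(all ⊤)   OUT={d:+; rest ⊤}
  B5:   IN={d:+; rest ⊤}   OUT={d:+; rest ⊤}

Merge at B1: IN[B1] = OUT[B0] = {a: ⊤, b: ⊤, c: ⊤, d: ⊤, e: ⊤, f: +}

Answer: {a: ⊤, b: ⊤, c: ⊤, d: ⊤, e: ⊤, f: +}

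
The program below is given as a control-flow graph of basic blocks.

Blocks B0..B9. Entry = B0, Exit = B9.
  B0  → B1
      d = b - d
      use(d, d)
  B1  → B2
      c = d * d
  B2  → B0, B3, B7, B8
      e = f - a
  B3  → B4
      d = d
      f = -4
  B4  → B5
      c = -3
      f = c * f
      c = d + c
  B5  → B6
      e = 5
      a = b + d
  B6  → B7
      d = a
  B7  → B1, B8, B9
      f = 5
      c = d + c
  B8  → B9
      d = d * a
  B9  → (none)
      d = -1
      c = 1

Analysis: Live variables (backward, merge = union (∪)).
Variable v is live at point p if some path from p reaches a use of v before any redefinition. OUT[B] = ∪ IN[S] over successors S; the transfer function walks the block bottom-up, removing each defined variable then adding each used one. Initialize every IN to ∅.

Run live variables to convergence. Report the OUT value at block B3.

Answer: {b, d, f}

Working:
Per-block solution:
  B0:  IN={a, b, d, f}  OUT={a, b, d, f}
  B1:  IN={a, b, d, f}  OUT={a, b, c, d, f}
  B2:  IN={a, b, c, d, f}  OUT={a, b, c, d, f}
  B3:  IN={b, d}  OUT={b, d, f}
  B4:  IN={b, d, f}  OUT={b, c, d}
  B5:  IN={b, c, d}  OUT={a, b, c}
  B6:  IN={a, b, c}  OUT={a, b, c, d}
  B7:  IN={a, b, c, d}  OUT={a, b, d, f}
  B8:  IN={a, d}  OUT={}
  B9:  IN={}  OUT={}

Merge at B3: OUT[B3] = IN[B4] = {b, d, f}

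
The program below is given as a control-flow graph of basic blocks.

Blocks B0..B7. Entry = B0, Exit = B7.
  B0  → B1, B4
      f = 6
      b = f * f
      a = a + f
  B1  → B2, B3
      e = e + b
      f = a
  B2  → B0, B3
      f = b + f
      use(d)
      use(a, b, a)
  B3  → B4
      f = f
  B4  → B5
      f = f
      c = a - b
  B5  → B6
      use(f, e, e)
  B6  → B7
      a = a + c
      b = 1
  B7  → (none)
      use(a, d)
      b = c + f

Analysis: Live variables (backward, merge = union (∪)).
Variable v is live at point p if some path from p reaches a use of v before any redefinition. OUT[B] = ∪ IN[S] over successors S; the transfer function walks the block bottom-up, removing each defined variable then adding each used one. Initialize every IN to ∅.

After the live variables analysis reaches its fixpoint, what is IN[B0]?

Answer: {a, d, e}

Trace:
Fixpoint table:
  B0:  IN={a, d, e}  OUT={a, b, d, e, f}
  B1:  IN={a, b, d, e}  OUT={a, b, d, e, f}
  B2:  IN={a, b, d, e, f}  OUT={a, b, d, e, f}
  B3:  IN={a, b, d, e, f}  OUT={a, b, d, e, f}
  B4:  IN={a, b, d, e, f}  OUT={a, c, d, e, f}
  B5:  IN={a, c, d, e, f}  OUT={a, c, d, f}
  B6:  IN={a, c, d, f}  OUT={a, c, d, f}
  B7:  IN={a, c, d, f}  OUT={}

Merge at B0: OUT[B0] = IN[B1] ⊔ IN[B4] = {a, b, d, e, f}
Applying B0's transfer function to that OUT value gives IN[B0] (row B0 above).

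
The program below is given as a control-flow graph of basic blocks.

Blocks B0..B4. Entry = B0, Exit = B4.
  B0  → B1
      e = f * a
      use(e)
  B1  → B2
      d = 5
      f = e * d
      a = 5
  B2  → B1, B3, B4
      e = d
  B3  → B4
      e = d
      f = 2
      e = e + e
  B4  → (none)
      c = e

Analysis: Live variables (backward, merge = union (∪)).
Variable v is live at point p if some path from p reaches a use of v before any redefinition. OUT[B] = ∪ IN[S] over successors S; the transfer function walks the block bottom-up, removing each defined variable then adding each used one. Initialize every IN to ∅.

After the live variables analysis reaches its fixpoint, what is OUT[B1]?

Answer: {d}

Derivation:
Converged values:
  B0:  IN={a, f}  OUT={e}
  B1:  IN={e}  OUT={d}
  B2:  IN={d}  OUT={d, e}
  B3:  IN={d}  OUT={e}
  B4:  IN={e}  OUT={}

Merge at B1: OUT[B1] = IN[B2] = {d}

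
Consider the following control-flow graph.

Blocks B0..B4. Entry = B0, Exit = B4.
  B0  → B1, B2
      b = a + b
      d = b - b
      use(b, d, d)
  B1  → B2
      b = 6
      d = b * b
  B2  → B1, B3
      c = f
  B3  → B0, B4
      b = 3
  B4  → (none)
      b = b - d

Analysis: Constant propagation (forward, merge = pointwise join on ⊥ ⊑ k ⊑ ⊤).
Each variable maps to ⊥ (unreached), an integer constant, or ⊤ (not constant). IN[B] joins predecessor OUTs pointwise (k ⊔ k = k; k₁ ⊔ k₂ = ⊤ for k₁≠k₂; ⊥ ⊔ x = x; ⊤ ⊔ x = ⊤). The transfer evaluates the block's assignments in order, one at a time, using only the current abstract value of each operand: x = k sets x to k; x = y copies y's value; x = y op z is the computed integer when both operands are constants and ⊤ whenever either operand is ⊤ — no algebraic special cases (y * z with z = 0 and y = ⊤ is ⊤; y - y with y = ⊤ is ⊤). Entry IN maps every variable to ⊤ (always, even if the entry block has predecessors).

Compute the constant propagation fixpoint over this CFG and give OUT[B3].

Answer: {a: ⊤, b: 3, c: ⊤, d: ⊤, e: ⊤, f: ⊤}

Trace:
Converged values:
  B0: | IN=(all ⊤) | OUT=(all ⊤)
  B1: | IN=(all ⊤) | OUT={b:6, d:36; rest ⊤}
  B2: | IN=(all ⊤) | OUT=(all ⊤)
  B3: | IN=(all ⊤) | OUT={b:3; rest ⊤}
  B4: | IN={b:3; rest ⊤} | OUT=(all ⊤)

Merge at B3: IN[B3] = OUT[B2] = {a: ⊤, b: ⊤, c: ⊤, d: ⊤, e: ⊤, f: ⊤}
Applying B3's transfer function to that IN value gives OUT[B3] (row B3 above).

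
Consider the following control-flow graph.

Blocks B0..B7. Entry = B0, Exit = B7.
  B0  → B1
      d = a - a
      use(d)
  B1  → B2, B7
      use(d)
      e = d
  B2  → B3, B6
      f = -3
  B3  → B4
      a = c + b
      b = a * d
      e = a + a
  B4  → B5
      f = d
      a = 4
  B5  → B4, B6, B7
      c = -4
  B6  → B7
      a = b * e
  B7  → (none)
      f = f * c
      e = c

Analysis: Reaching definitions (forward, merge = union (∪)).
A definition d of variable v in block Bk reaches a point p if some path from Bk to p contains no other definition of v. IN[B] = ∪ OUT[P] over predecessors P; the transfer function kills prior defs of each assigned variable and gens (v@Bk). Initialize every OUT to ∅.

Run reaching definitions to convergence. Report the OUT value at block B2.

Converged values:
  B0:   IN={}   OUT={d@B0}
  B1:   IN={d@B0}   OUT={d@B0, e@B1}
  B2:   IN={d@B0, e@B1}   OUT={d@B0, e@B1, f@B2}
  B3:   IN={d@B0, e@B1, f@B2}   OUT={a@B3, b@B3, d@B0, e@B3, f@B2}
  B4:   IN={a@B3, a@B4, b@B3, c@B5, d@B0, e@B3, f@B2, f@B4}   OUT={a@B4, b@B3, c@B5, d@B0, e@B3, f@B4}
  B5:   IN={a@B4, b@B3, c@B5, d@B0, e@B3, f@B4}   OUT={a@B4, b@B3, c@B5, d@B0, e@B3, f@B4}
  B6:   IN={a@B4, b@B3, c@B5, d@B0, e@B1, e@B3, f@B2, f@B4}   OUT={a@B6, b@B3, c@B5, d@B0, e@B1, e@B3, f@B2, f@B4}
  B7:   IN={a@B4, a@B6, b@B3, c@B5, d@B0, e@B1, e@B3, f@B2, f@B4}   OUT={a@B4, a@B6, b@B3, c@B5, d@B0, e@B7, f@B7}

Merge at B2: IN[B2] = OUT[B1] = {d@B0, e@B1}
Applying B2's transfer function to that IN value gives OUT[B2] (row B2 above).

Answer: {d@B0, e@B1, f@B2}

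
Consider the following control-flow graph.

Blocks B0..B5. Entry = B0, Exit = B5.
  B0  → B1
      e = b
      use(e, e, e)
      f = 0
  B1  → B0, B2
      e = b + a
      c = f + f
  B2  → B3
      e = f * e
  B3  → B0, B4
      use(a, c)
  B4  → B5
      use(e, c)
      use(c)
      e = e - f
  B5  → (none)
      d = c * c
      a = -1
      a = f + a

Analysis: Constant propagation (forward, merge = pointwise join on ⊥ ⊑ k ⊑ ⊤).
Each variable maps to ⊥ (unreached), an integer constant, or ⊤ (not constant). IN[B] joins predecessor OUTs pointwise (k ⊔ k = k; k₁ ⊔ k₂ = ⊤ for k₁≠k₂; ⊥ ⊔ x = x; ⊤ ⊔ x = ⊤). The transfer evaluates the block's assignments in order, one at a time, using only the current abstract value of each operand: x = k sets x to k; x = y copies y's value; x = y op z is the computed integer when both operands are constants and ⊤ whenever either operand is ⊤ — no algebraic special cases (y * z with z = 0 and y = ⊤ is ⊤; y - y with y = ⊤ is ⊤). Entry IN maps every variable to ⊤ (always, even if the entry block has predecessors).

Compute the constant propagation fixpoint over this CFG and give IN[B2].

Answer: {a: ⊤, b: ⊤, c: 0, d: ⊤, e: ⊤, f: 0}

Working:
Fixpoint table:
  B0:   IN=(all ⊤)   OUT={f:0; rest ⊤}
  B1:   IN={f:0; rest ⊤}   OUT={c:0, f:0; rest ⊤}
  B2:   IN={c:0, f:0; rest ⊤}   OUT={c:0, f:0; rest ⊤}
  B3:   IN={c:0, f:0; rest ⊤}   OUT={c:0, f:0; rest ⊤}
  B4:   IN={c:0, f:0; rest ⊤}   OUT={c:0, f:0; rest ⊤}
  B5:   IN={c:0, f:0; rest ⊤}   OUT={a:-1, c:0, d:0, f:0; rest ⊤}

Merge at B2: IN[B2] = OUT[B1] = {a: ⊤, b: ⊤, c: 0, d: ⊤, e: ⊤, f: 0}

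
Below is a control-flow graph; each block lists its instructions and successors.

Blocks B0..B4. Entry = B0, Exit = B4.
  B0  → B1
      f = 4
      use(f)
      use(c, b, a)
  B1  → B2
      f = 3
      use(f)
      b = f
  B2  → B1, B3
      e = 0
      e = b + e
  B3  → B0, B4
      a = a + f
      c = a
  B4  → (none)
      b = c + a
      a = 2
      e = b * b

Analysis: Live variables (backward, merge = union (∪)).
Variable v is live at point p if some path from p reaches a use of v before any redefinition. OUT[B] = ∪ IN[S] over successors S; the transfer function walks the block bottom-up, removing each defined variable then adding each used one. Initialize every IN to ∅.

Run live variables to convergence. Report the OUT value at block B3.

Converged values:
  B0:  IN={a, b, c}  OUT={a}
  B1:  IN={a}  OUT={a, b, f}
  B2:  IN={a, b, f}  OUT={a, b, f}
  B3:  IN={a, b, f}  OUT={a, b, c}
  B4:  IN={a, c}  OUT={}

Merge at B3: OUT[B3] = IN[B0] ⊔ IN[B4] = {a, b, c}

Answer: {a, b, c}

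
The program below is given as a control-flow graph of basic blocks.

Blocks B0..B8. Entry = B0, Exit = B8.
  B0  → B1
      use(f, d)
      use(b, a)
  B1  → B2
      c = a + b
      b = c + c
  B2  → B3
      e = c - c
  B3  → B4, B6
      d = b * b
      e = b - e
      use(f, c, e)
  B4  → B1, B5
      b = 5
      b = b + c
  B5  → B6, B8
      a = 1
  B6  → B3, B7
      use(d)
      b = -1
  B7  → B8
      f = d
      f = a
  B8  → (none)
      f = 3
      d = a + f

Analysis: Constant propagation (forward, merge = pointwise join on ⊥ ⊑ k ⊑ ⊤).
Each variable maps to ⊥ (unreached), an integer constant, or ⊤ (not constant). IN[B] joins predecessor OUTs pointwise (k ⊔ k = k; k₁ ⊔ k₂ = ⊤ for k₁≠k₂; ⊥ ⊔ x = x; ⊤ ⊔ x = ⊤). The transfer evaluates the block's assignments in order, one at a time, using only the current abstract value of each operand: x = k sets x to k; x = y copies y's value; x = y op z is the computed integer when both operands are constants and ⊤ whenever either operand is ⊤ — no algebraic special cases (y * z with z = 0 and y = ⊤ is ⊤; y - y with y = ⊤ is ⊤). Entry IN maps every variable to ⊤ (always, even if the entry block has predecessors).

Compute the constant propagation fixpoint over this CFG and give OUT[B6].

Converged values:
  B0:  IN=(all ⊤)  OUT=(all ⊤)
  B1:  IN=(all ⊤)  OUT=(all ⊤)
  B2:  IN=(all ⊤)  OUT=(all ⊤)
  B3:  IN=(all ⊤)  OUT=(all ⊤)
  B4:  IN=(all ⊤)  OUT=(all ⊤)
  B5:  IN=(all ⊤)  OUT={a:1; rest ⊤}
  B6:  IN=(all ⊤)  OUT={b:-1; rest ⊤}
  B7:  IN={b:-1; rest ⊤}  OUT={b:-1; rest ⊤}
  B8:  IN=(all ⊤)  OUT={f:3; rest ⊤}

Merge at B6: IN[B6] = OUT[B3] ⊔ OUT[B5] = {a: ⊤, b: ⊤, c: ⊤, d: ⊤, e: ⊤, f: ⊤}
Applying B6's transfer function to that IN value gives OUT[B6] (row B6 above).

Answer: {a: ⊤, b: -1, c: ⊤, d: ⊤, e: ⊤, f: ⊤}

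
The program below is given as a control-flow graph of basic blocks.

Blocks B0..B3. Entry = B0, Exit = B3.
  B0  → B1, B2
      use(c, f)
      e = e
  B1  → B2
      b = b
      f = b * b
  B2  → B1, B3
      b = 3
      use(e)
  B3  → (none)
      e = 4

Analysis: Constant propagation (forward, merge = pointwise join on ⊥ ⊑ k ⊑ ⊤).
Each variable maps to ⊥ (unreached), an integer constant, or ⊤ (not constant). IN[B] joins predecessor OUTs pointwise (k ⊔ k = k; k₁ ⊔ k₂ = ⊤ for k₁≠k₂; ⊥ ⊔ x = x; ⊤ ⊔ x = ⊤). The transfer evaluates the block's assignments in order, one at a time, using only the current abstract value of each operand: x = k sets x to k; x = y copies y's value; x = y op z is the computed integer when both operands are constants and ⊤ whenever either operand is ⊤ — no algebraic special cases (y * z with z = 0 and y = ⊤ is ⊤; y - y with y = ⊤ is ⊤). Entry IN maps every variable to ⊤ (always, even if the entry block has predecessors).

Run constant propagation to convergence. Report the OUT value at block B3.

Fixpoint table:
  B0: | IN=(all ⊤) | OUT=(all ⊤)
  B1: | IN=(all ⊤) | OUT=(all ⊤)
  B2: | IN=(all ⊤) | OUT={b:3; rest ⊤}
  B3: | IN={b:3; rest ⊤} | OUT={b:3, e:4; rest ⊤}

Merge at B3: IN[B3] = OUT[B2] = {a: ⊤, b: 3, c: ⊤, d: ⊤, e: ⊤, f: ⊤}
Applying B3's transfer function to that IN value gives OUT[B3] (row B3 above).

Answer: {a: ⊤, b: 3, c: ⊤, d: ⊤, e: 4, f: ⊤}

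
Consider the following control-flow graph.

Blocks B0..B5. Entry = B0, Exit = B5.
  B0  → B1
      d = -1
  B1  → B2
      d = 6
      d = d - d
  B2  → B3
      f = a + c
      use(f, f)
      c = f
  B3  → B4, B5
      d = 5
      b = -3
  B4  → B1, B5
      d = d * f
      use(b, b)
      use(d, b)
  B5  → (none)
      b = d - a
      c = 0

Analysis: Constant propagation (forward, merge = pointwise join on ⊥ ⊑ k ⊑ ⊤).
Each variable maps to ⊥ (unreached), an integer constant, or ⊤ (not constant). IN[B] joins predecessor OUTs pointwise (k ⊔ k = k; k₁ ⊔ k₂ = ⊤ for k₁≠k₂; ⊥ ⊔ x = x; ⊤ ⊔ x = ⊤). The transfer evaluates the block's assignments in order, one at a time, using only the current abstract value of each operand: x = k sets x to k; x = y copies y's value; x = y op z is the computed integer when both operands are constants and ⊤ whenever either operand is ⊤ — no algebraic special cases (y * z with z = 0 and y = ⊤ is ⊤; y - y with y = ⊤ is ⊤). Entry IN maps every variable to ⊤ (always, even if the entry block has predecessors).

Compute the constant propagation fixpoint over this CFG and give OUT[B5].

Converged values:
  B0:  IN=(all ⊤)  OUT={d:-1; rest ⊤}
  B1:  IN=(all ⊤)  OUT={d:0; rest ⊤}
  B2:  IN={d:0; rest ⊤}  OUT={d:0; rest ⊤}
  B3:  IN={d:0; rest ⊤}  OUT={b:-3, d:5; rest ⊤}
  B4:  IN={b:-3, d:5; rest ⊤}  OUT={b:-3; rest ⊤}
  B5:  IN={b:-3; rest ⊤}  OUT={c:0; rest ⊤}

Merge at B5: IN[B5] = OUT[B3] ⊔ OUT[B4] = {a: ⊤, b: -3, c: ⊤, d: ⊤, e: ⊤, f: ⊤}
Applying B5's transfer function to that IN value gives OUT[B5] (row B5 above).

Answer: {a: ⊤, b: ⊤, c: 0, d: ⊤, e: ⊤, f: ⊤}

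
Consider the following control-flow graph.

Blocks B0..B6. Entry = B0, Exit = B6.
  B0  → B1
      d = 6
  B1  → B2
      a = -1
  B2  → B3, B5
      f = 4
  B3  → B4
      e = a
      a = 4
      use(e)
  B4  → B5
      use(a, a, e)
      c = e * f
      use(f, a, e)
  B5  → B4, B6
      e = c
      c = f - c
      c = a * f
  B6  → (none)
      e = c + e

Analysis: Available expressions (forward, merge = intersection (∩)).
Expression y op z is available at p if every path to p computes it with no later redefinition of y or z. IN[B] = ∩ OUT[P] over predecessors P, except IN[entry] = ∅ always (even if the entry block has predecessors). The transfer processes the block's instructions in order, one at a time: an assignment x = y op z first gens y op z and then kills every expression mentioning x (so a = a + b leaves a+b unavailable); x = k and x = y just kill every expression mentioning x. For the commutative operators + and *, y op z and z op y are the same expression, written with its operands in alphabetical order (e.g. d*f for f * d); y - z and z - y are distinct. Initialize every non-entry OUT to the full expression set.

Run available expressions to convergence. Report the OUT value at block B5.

Answer: {a*f}

Trace:
Converged values:
  B0:  IN={}  OUT={}
  B1:  IN={}  OUT={}
  B2:  IN={}  OUT={}
  B3:  IN={}  OUT={}
  B4:  IN={}  OUT={e*f}
  B5:  IN={}  OUT={a*f}
  B6:  IN={a*f}  OUT={a*f}

Merge at B5: IN[B5] = OUT[B2] ∩ OUT[B4] = {}
Applying B5's transfer function to that IN value gives OUT[B5] (row B5 above).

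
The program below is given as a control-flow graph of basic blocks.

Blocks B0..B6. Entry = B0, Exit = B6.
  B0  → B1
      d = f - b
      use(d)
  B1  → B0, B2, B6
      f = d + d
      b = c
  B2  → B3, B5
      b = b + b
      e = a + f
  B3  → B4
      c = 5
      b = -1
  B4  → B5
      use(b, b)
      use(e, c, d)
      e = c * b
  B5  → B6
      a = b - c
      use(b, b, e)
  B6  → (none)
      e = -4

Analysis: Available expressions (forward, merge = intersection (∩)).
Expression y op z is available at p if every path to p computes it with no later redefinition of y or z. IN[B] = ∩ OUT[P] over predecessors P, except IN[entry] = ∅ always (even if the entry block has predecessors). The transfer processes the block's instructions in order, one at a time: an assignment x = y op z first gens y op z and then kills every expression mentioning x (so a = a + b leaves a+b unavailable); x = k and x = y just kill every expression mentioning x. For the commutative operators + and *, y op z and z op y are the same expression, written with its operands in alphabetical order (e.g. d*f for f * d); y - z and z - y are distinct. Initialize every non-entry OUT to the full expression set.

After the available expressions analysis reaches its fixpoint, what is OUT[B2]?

Per-block solution:
  B0: | IN={} | OUT={f-b}
  B1: | IN={f-b} | OUT={d+d}
  B2: | IN={d+d} | OUT={a+f, d+d}
  B3: | IN={a+f, d+d} | OUT={a+f, d+d}
  B4: | IN={a+f, d+d} | OUT={a+f, b*c, d+d}
  B5: | IN={a+f, d+d} | OUT={b-c, d+d}
  B6: | IN={d+d} | OUT={d+d}

Merge at B2: IN[B2] = OUT[B1] = {d+d}
Applying B2's transfer function to that IN value gives OUT[B2] (row B2 above).

Answer: {a+f, d+d}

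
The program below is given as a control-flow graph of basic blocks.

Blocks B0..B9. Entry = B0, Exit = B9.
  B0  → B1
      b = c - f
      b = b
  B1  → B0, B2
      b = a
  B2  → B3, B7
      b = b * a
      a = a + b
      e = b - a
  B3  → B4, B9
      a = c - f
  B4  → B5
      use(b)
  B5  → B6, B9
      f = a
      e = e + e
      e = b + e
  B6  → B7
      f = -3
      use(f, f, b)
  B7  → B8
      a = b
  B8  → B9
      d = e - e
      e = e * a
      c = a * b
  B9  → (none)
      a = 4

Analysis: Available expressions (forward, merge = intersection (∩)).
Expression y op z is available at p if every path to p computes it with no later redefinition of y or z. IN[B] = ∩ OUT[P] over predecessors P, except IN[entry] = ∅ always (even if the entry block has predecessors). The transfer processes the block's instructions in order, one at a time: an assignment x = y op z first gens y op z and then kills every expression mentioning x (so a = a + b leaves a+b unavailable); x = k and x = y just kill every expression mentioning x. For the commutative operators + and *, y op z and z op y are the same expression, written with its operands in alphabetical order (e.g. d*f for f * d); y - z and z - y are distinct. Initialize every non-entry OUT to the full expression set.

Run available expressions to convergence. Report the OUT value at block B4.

Answer: {c-f}

Working:
Converged values:
  B0:  IN={}  OUT={c-f}
  B1:  IN={c-f}  OUT={c-f}
  B2:  IN={c-f}  OUT={b-a, c-f}
  B3:  IN={b-a, c-f}  OUT={c-f}
  B4:  IN={c-f}  OUT={c-f}
  B5:  IN={c-f}  OUT={}
  B6:  IN={}  OUT={}
  B7:  IN={}  OUT={}
  B8:  IN={}  OUT={a*b}
  B9:  IN={}  OUT={}

Merge at B4: IN[B4] = OUT[B3] = {c-f}
Applying B4's transfer function to that IN value gives OUT[B4] (row B4 above).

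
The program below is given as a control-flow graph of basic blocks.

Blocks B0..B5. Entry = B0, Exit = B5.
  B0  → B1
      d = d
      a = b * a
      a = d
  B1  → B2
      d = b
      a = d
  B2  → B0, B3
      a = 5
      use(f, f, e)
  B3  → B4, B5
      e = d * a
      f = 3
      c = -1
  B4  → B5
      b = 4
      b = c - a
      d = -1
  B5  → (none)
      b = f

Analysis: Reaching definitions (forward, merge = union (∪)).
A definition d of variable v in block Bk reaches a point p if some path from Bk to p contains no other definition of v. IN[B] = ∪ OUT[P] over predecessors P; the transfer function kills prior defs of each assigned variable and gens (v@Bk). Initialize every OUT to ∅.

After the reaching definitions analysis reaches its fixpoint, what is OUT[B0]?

Per-block solution:
  B0: | IN={a@B2, d@B1} | OUT={a@B0, d@B0}
  B1: | IN={a@B0, d@B0} | OUT={a@B1, d@B1}
  B2: | IN={a@B1, d@B1} | OUT={a@B2, d@B1}
  B3: | IN={a@B2, d@B1} | OUT={a@B2, c@B3, d@B1, e@B3, f@B3}
  B4: | IN={a@B2, c@B3, d@B1, e@B3, f@B3} | OUT={a@B2, b@B4, c@B3, d@B4, e@B3, f@B3}
  B5: | IN={a@B2, b@B4, c@B3, d@B1, d@B4, e@B3, f@B3} | OUT={a@B2, b@B5, c@B3, d@B1, d@B4, e@B3, f@B3}

Merge at B0 (entry node, so the boundary value {} is joined with the incoming edge(s)): IN[B0] = {} ⊔ OUT[B2] = {a@B2, d@B1}
Applying B0's transfer function to that IN value gives OUT[B0] (row B0 above).

Answer: {a@B0, d@B0}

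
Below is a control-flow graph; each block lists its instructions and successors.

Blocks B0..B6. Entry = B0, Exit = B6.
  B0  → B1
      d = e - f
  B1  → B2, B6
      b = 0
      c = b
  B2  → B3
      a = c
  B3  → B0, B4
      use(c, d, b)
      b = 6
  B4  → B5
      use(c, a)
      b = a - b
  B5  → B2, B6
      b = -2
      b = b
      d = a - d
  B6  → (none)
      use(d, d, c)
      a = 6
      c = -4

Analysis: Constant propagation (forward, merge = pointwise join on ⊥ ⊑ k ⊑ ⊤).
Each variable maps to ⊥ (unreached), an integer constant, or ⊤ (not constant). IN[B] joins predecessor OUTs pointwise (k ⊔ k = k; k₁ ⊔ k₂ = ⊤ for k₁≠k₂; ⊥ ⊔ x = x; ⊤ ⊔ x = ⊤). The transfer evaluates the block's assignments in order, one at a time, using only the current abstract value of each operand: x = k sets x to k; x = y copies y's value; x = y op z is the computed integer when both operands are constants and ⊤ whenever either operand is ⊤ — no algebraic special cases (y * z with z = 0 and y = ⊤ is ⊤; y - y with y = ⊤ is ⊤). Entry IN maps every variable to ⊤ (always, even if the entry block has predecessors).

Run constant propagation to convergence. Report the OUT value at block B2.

Answer: {a: 0, b: ⊤, c: 0, d: ⊤, e: ⊤, f: ⊤}

Derivation:
Fixpoint table:
  B0: | IN=(all ⊤) | OUT=(all ⊤)
  B1: | IN=(all ⊤) | OUT={b:0, c:0; rest ⊤}
  B2: | IN={c:0; rest ⊤} | OUT={a:0, c:0; rest ⊤}
  B3: | IN={a:0, c:0; rest ⊤} | OUT={a:0, b:6, c:0; rest ⊤}
  B4: | IN={a:0, b:6, c:0; rest ⊤} | OUT={a:0, b:-6, c:0; rest ⊤}
  B5: | IN={a:0, b:-6, c:0; rest ⊤} | OUT={a:0, b:-2, c:0; rest ⊤}
  B6: | IN={c:0; rest ⊤} | OUT={a:6, c:-4; rest ⊤}

Merge at B2: IN[B2] = OUT[B1] ⊔ OUT[B5] = {a: ⊤, b: ⊤, c: 0, d: ⊤, e: ⊤, f: ⊤}
Applying B2's transfer function to that IN value gives OUT[B2] (row B2 above).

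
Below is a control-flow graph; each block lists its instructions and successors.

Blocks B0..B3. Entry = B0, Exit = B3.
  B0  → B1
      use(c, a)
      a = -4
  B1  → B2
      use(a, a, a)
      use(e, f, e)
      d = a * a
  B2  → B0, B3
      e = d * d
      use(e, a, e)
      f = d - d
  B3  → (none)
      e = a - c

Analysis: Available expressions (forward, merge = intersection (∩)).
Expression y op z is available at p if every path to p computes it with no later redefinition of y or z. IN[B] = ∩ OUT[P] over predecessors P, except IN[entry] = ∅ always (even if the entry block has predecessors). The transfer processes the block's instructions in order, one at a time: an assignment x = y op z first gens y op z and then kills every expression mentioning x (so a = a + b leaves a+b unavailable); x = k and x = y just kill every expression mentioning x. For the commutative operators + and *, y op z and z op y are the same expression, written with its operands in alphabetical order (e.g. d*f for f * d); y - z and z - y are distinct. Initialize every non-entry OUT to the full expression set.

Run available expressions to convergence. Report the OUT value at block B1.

Answer: {a*a}

Derivation:
Converged values:
  B0:  IN={}  OUT={}
  B1:  IN={}  OUT={a*a}
  B2:  IN={a*a}  OUT={a*a, d*d, d-d}
  B3:  IN={a*a, d*d, d-d}  OUT={a*a, a-c, d*d, d-d}

Merge at B1: IN[B1] = OUT[B0] = {}
Applying B1's transfer function to that IN value gives OUT[B1] (row B1 above).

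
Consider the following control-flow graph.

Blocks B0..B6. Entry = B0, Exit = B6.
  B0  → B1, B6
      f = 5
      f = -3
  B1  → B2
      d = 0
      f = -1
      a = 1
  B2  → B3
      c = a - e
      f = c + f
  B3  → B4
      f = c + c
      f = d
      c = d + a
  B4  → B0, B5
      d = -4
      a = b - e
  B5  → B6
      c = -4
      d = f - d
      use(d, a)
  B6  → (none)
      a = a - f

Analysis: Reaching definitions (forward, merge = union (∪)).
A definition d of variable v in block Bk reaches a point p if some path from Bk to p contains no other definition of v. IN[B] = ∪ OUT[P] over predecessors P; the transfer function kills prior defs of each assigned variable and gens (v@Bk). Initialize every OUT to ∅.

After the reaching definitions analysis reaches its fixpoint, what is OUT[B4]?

Fixpoint table:
  B0:  IN={a@B4, c@B3, d@B4, f@B3}  OUT={a@B4, c@B3, d@B4, f@B0}
  B1:  IN={a@B4, c@B3, d@B4, f@B0}  OUT={a@B1, c@B3, d@B1, f@B1}
  B2:  IN={a@B1, c@B3, d@B1, f@B1}  OUT={a@B1, c@B2, d@B1, f@B2}
  B3:  IN={a@B1, c@B2, d@B1, f@B2}  OUT={a@B1, c@B3, d@B1, f@B3}
  B4:  IN={a@B1, c@B3, d@B1, f@B3}  OUT={a@B4, c@B3, d@B4, f@B3}
  B5:  IN={a@B4, c@B3, d@B4, f@B3}  OUT={a@B4, c@B5, d@B5, f@B3}
  B6:  IN={a@B4, c@B3, c@B5, d@B4, d@B5, f@B0, f@B3}  OUT={a@B6, c@B3, c@B5, d@B4, d@B5, f@B0, f@B3}

Merge at B4: IN[B4] = OUT[B3] = {a@B1, c@B3, d@B1, f@B3}
Applying B4's transfer function to that IN value gives OUT[B4] (row B4 above).

Answer: {a@B4, c@B3, d@B4, f@B3}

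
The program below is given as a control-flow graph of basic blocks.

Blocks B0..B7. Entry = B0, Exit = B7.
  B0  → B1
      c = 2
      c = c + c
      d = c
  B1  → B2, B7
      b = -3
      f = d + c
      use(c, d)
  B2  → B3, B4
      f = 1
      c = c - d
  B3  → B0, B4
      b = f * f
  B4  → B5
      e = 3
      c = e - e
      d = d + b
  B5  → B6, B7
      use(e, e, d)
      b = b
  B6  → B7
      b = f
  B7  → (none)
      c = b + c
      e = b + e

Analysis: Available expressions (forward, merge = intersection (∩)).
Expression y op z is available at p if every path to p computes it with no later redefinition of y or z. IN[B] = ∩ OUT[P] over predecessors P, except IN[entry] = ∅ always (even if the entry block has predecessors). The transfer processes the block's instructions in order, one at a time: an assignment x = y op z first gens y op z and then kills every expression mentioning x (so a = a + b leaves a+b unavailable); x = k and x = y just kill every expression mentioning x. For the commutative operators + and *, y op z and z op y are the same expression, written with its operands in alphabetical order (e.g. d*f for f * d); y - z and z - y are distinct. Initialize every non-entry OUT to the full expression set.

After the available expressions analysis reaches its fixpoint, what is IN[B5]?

Per-block solution:
  B0: | IN={} | OUT={}
  B1: | IN={} | OUT={c+d}
  B2: | IN={c+d} | OUT={}
  B3: | IN={} | OUT={f*f}
  B4: | IN={} | OUT={e-e}
  B5: | IN={e-e} | OUT={e-e}
  B6: | IN={e-e} | OUT={e-e}
  B7: | IN={} | OUT={}

Merge at B5: IN[B5] = OUT[B4] = {e-e}

Answer: {e-e}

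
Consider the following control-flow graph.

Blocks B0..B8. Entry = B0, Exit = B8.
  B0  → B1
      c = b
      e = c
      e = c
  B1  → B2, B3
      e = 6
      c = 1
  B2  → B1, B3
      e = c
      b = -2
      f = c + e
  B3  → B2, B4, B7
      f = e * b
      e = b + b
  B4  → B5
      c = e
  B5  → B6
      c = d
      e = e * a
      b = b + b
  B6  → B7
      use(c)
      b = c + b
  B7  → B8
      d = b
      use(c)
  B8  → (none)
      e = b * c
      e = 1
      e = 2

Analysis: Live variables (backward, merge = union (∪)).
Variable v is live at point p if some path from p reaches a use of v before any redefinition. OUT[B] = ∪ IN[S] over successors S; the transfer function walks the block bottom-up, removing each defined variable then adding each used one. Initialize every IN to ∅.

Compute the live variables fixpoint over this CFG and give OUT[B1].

Converged values:
  B0:  IN={a, b, d}  OUT={a, b, d}
  B1:  IN={a, b, d}  OUT={a, b, c, d, e}
  B2:  IN={a, c, d}  OUT={a, b, c, d, e}
  B3:  IN={a, b, c, d, e}  OUT={a, b, c, d, e}
  B4:  IN={a, b, d, e}  OUT={a, b, d, e}
  B5:  IN={a, b, d, e}  OUT={b, c}
  B6:  IN={b, c}  OUT={b, c}
  B7:  IN={b, c}  OUT={b, c}
  B8:  IN={b, c}  OUT={}

Merge at B1: OUT[B1] = IN[B2] ⊔ IN[B3] = {a, b, c, d, e}

Answer: {a, b, c, d, e}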